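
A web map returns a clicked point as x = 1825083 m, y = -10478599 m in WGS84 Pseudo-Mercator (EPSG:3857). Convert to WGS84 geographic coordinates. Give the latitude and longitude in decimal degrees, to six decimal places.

R = 6378137 m. λ = x/R = 16.39499954°.
φ = 2·arctan(exp(y/R)) − 90° = 2·arctan(0.19342) − 90° = -68.10610040°.

lat -68.106100°, lon 16.395000°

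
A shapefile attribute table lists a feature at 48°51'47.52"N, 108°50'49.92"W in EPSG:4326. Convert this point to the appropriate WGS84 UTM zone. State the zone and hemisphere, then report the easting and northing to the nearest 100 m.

Longitude -108.8472° lies in the 6° band [-114°, -108°), giving zone 12; latitude is north of the equator, so 12N.
Zone 12 central meridian λ₀ = 6×12 − 183 = -111°; Δλ = +2.1528°.
Transverse Mercator on WGS84 with k₀ = 0.9996 gives E = 657887.055 m, N = 5414483.001 m.

Zone 12N: E 657900 m, N 5414500 m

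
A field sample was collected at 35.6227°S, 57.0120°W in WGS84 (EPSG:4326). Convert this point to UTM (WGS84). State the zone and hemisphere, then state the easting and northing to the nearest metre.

Longitude -57.0120° lies in the 6° band [-60°, -54°), giving zone 21; latitude is south of the equator, so 21S.
Zone 21 central meridian λ₀ = 6×21 − 183 = -57°; Δλ = -0.0120°.
Transverse Mercator on WGS84 with k₀ = 0.9996 gives E = 498913.340 m, N = 6057898.248 m.

Zone 21S: E 498913 m, N 6057898 m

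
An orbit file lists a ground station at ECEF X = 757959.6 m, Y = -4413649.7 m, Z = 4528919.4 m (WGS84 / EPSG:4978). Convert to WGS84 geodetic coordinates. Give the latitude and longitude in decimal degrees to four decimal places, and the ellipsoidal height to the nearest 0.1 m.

lat 45.5146°, lon -80.2556°, h 1840.4 m

λ = atan2(Y, X) = -80.25560016°; p = √(X²+Y²) = 4478259.3 m.
Bowring's method on WGS84 (a = 6378137 m, b = 6356752.314 m) gives φ = 45.51459991°, h = 1840.415 m.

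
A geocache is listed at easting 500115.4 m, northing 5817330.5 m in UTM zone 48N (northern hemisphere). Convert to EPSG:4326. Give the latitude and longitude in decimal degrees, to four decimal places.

lat 52.5061°, lon 105.0017°

Zone 48N: λ₀ = 105°, k₀ = 0.9996, false easting 500000 m.
Meridian distance M = (N − FN)/k₀ = 5819658.4 m.
Inverse transverse Mercator on WGS84 gives φ = 52.50609977°, λ = 105.00170022°.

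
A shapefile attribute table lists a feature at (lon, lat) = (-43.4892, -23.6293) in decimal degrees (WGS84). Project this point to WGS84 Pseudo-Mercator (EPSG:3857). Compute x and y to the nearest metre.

Web Mercator is spherical with R = a = 6378137 m.
x = R·λ = 6378137 × -0.759029729 = -4841195.599 m.
y = R·ln tan(π/4 + φ/2) = 6378137 × -0.424622632 = -2708301.322 m.

x -4841196 m, y -2708301 m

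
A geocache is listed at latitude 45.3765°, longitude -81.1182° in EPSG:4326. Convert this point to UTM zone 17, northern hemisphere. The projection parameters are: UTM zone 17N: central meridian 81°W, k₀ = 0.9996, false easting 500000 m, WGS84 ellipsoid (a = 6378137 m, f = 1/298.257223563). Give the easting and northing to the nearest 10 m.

Zone 17 central meridian λ₀ = 6×17 − 183 = -81°; Δλ = -0.1182°.
Transverse Mercator on WGS84 with k₀ = 0.9996 gives E = 490745.245 m, N = 5024782.957 m.

E 490750 m, N 5024780 m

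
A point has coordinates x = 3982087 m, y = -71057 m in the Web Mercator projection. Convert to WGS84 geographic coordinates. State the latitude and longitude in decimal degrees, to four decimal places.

R = 6378137 m. λ = x/R = 35.77169615°.
φ = 2·arctan(exp(y/R)) − 90° = 2·arctan(0.98892) − 90° = -0.63830269°.

lat -0.6383°, lon 35.7717°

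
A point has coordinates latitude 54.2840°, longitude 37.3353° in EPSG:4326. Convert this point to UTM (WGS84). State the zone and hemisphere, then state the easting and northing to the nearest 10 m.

Longitude 37.3353° lies in the 6° band [36°, 42°), giving zone 37; latitude is north of the equator, so 37N.
Zone 37 central meridian λ₀ = 6×37 − 183 = 39°; Δλ = -1.6647°.
Transverse Mercator on WGS84 with k₀ = 0.9996 gives E = 391628.601 m, N = 6016398.778 m.

Zone 37N: E 391630 m, N 6016400 m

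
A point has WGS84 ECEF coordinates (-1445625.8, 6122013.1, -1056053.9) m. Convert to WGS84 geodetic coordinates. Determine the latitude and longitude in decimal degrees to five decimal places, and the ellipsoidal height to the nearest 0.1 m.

λ = atan2(Y, X) = 103.28620049°; p = √(X²+Y²) = 6290379.8 m.
Bowring's method on WGS84 (a = 6378137 m, b = 6356752.314 m) gives φ = -9.59319993°, h = 863.187 m.

lat -9.59320°, lon 103.28620°, h 863.2 m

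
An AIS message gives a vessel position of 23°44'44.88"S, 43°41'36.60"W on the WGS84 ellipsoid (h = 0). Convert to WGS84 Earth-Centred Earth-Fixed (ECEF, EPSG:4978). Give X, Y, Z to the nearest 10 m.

X 4223560 m, Y -4035200 m, Z -2552540 m

WGS84: a = 6378137 m, e² = 0.006694380; N(φ) = a/√(1−e²sin²φ) = 6381601.553 m.
X = (N+h)·cosφ·cosλ = 4223555.831 m; Y = (N+h)·cosφ·sinλ = -4035201.009 m; Z = (N(1−e²)+h)·sinφ = -2552537.895 m.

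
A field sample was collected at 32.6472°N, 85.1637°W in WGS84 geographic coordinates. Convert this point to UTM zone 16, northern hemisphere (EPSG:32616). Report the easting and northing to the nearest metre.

Zone 16 central meridian λ₀ = 6×16 − 183 = -87°; Δλ = +1.8363°.
Transverse Mercator on WGS84 with k₀ = 0.9996 gives E = 672231.361 m, N = 3613665.821 m.

E 672231 m, N 3613666 m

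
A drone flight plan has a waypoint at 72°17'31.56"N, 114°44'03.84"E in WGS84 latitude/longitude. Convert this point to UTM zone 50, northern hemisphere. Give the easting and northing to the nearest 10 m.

E 423100 m, N 8022960 m

Zone 50 central meridian λ₀ = 6×50 − 183 = 117°; Δλ = -2.2656°.
Transverse Mercator on WGS84 with k₀ = 0.9996 gives E = 423101.113 m, N = 8022962.860 m.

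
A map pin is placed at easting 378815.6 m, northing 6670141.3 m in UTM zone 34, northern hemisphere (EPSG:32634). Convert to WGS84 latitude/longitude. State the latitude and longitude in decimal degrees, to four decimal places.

Zone 34N: λ₀ = 21°, k₀ = 0.9996, false easting 500000 m.
Meridian distance M = (N − FN)/k₀ = 6672810.4 m.
Inverse transverse Mercator on WGS84 gives φ = 60.15019987°, λ = 18.81720049°.

lat 60.1502°, lon 18.8172°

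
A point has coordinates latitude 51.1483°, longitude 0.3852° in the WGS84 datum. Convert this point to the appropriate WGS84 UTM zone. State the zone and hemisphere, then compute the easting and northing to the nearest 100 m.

Longitude 0.3852° lies in the 6° band [0°, 6°), giving zone 31; latitude is north of the equator, so 31N.
Zone 31 central meridian λ₀ = 6×31 − 183 = 3°; Δλ = -2.6148°.
Transverse Mercator on WGS84 with k₀ = 0.9996 gives E = 317119.526 m, N = 5669567.484 m.

Zone 31N: E 317100 m, N 5669600 m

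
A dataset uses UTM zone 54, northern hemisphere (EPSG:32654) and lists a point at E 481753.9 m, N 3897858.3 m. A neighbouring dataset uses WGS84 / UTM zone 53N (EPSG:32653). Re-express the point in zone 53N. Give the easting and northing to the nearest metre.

UTM 54N → geographic: φ = 35.22359977°, λ = 140.79949955°.
UTM 53N (λ₀ = 135°) forward: E = 1028073.812 m, N = 3913285.634 m.

E 1028074 m, N 3913286 m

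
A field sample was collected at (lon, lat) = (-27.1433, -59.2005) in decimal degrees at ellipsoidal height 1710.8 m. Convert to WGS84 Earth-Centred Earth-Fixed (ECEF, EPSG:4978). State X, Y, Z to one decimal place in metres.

X 2914143.4 m, Y -1494022.6 m, Z -5456875.6 m

WGS84: a = 6378137 m, e² = 0.006694380; N(φ) = a/√(1−e²sin²φ) = 6393947.186 m.
X = (N+h)·cosφ·cosλ = 2914143.408 m; Y = (N+h)·cosφ·sinλ = -1494022.598 m; Z = (N(1−e²)+h)·sinφ = -5456875.611 m.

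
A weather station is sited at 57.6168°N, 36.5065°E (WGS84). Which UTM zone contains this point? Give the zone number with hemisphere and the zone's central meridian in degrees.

Zone 37N, central meridian 39°

UTM zone = ⌊(λ + 180)/6⌋ + 1; 36.5065° ∈ [36°, 42°) → zone 37.
Hemisphere: N (φ ≥ 0).
Central meridian λ₀ = 6×37 − 183 = 39°.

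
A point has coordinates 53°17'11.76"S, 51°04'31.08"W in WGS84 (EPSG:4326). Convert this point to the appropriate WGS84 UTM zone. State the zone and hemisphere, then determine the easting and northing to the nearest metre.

Zone 22S: E 494980 m, N 4095844 m

Longitude -51.0753° lies in the 6° band [-54°, -48°), giving zone 22; latitude is south of the equator, so 22S.
Zone 22 central meridian λ₀ = 6×22 − 183 = -51°; Δλ = -0.0753°.
Transverse Mercator on WGS84 with k₀ = 0.9996 gives E = 494980.116 m, N = 4095844.169 m.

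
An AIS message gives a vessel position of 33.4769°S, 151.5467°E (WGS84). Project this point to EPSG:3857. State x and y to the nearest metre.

x 16870101 m, y -3958777 m

Web Mercator is spherical with R = a = 6378137 m.
x = R·λ = 6378137 × 2.644988886 = 16870101.475 m.
y = R·ln tan(π/4 + φ/2) = 6378137 × -0.620679188 = -3958776.897 m.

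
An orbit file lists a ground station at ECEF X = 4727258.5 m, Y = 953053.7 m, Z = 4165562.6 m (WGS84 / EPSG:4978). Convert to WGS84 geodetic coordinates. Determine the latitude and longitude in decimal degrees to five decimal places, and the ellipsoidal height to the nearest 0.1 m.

λ = atan2(Y, X) = 11.39849973°; p = √(X²+Y²) = 4822373.3 m.
Bowring's method on WGS84 (a = 6378137 m, b = 6356752.314 m) gives φ = 41.01080021°, h = 3404.854 m.

lat 41.01080°, lon 11.39850°, h 3404.9 m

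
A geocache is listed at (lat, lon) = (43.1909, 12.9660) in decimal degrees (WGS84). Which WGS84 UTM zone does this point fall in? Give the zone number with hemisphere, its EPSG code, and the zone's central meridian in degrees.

Zone 33N (EPSG:32633), central meridian 15°

UTM zone = ⌊(λ + 180)/6⌋ + 1; 12.9660° ∈ [12°, 18°) → zone 33.
Hemisphere: N (φ ≥ 0).
Central meridian λ₀ = 6×33 − 183 = 15°.
EPSG code: 32633.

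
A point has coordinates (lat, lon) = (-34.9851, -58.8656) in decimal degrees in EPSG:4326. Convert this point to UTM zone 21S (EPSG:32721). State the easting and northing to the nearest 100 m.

E 329700 m, N 6127000 m

Zone 21 central meridian λ₀ = 6×21 − 183 = -57°; Δλ = -1.8656°.
Transverse Mercator on WGS84 with k₀ = 0.9996 gives E = 329719.666 m, N = 6127019.455 m.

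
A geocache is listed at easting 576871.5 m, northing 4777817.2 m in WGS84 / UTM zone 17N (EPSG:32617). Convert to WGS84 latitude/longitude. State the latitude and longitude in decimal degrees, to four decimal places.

lat 43.1492°, lon -80.0546°

Zone 17N: λ₀ = -81°, k₀ = 0.9996, false easting 500000 m.
Meridian distance M = (N − FN)/k₀ = 4779729.1 m.
Inverse transverse Mercator on WGS84 gives φ = 43.14920026°, λ = -80.05460020°.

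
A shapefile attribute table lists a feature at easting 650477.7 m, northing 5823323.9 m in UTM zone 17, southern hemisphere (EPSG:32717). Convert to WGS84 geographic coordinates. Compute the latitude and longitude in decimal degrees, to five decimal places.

Zone 17S: λ₀ = -81°, k₀ = 0.9996, false easting 500000 m, false northing 10000000 m.
Meridian distance M = (N − FN)/k₀ = -4178347.4 m.
Inverse transverse Mercator on WGS84 gives φ = -37.72499998°, λ = -79.29249971°.

lat -37.72500°, lon -79.29250°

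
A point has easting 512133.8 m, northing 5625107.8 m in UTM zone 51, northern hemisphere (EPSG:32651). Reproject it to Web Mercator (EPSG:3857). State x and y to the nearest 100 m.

x 13711500 m, y 6582000 m

Unproject from UTM 51N (λ₀ = 123°) → φ = 50.77760037°, λ = 123.17209966°.
Web Mercator (R = 6378137 m): x = 13711455.414 m, y = 6582047.690 m.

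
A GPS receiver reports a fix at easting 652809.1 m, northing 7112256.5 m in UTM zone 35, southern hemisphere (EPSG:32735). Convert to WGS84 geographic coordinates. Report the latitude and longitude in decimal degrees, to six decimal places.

Zone 35S: λ₀ = 27°, k₀ = 0.9996, false easting 500000 m, false northing 10000000 m.
Meridian distance M = (N − FN)/k₀ = -2888899.1 m.
Inverse transverse Mercator on WGS84 gives φ = -26.10079976°, λ = 28.52809982°.

lat -26.100800°, lon 28.528100°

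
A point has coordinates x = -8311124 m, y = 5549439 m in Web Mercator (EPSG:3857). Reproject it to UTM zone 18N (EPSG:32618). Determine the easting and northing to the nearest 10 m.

Web Mercator inverse (R = 6378137 m) → φ = 44.54029910°, λ = -74.66009717°.
UTM 18N forward: E = 527002.893 m, N = 4931941.701 m.

E 527000 m, N 4931940 m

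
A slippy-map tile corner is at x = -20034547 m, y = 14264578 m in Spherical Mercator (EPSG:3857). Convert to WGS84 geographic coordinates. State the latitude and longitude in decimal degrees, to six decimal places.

R = 6378137 m. λ = x/R = -179.97339781°.
φ = 2·arctan(exp(y/R)) − 90° = 2·arctan(9.36033) − 90° = 77.80400034°.

lat 77.804000°, lon -179.973398°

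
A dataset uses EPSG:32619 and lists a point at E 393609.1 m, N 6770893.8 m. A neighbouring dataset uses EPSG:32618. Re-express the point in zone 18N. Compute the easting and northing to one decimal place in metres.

UTM 19N → geographic: φ = 61.05840002°, λ = -70.97090071°.
UTM 18N (λ₀ = -75°) forward: E = 717421.661 m, N = 6775986.239 m.

E 717421.7 m, N 6775986.2 m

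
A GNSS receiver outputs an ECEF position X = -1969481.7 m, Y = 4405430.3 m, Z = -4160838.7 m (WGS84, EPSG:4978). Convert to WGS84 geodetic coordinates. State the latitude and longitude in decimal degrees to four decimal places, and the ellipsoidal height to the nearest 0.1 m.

λ = atan2(Y, X) = 114.08740042°; p = √(X²+Y²) = 4825626.8 m.
Bowring's method on WGS84 (a = 6378137 m, b = 6356752.314 m) gives φ = -40.95949992°, h = 2762.641 m.

lat -40.9595°, lon 114.0874°, h 2762.6 m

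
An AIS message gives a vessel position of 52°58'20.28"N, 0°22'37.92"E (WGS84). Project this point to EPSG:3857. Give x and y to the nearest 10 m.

Web Mercator is spherical with R = a = 6378137 m.
x = R·λ = 6378137 × 0.006583382 = 41989.712 m.
y = R·ln tan(π/4 + φ/2) = 6378137 × 1.094030406 = 6977875.813 m.

x 41990 m, y 6977880 m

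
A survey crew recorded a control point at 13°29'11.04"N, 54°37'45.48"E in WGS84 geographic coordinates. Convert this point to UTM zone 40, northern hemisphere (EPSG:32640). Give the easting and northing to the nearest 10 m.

Zone 40 central meridian λ₀ = 6×40 − 183 = 57°; Δλ = -2.3707°.
Transverse Mercator on WGS84 with k₀ = 0.9996 gives E = 243362.215 m, N = 1492164.629 m.

E 243360 m, N 1492160 m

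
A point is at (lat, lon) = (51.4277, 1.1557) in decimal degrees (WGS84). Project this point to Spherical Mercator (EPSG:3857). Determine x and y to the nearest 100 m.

x 128700 m, y 6697300 m

Web Mercator is spherical with R = a = 6378137 m.
x = R·λ = 6378137 × 0.020170770 = 128651.936 m.
y = R·ln tan(π/4 + φ/2) = 6378137 × 1.050040235 = 6697300.473 m.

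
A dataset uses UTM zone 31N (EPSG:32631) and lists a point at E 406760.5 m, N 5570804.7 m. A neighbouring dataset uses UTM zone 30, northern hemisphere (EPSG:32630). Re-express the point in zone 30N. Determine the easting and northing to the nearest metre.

E 834173 m, N 5580520 m

UTM 31N → geographic: φ = 50.28200034°, λ = 1.69129954°.
UTM 30N (λ₀ = -3°) forward: E = 834172.555 m, N = 5580519.543 m.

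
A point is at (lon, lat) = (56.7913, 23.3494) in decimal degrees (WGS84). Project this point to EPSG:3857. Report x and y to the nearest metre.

x 6321979 m, y 2674328 m

Web Mercator is spherical with R = a = 6378137 m.
x = R·λ = 6378137 × 0.991195171 = 6321978.597 m.
y = R·ln tan(π/4 + φ/2) = 6378137 × 0.419296058 = 2674327.702 m.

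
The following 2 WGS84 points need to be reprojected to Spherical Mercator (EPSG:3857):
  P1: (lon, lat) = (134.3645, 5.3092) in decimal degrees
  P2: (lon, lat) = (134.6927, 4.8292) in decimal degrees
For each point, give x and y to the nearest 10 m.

P1: x 14957390 m, y 591870 m; P2: x 14993920 m, y 538220 m

Web Mercator: x = R·λ, y = R·ln tan(π/4+φ/2), R = 6378137 m.
P1 (5.3092°, 134.3645°) → (14957387.721, 591865.049) m.
P2 (4.8292°, 134.6927°) → (14993922.778, 538221.720) m.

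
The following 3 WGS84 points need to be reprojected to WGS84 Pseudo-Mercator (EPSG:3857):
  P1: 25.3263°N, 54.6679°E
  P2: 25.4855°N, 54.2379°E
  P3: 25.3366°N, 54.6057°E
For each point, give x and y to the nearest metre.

Web Mercator: x = R·λ, y = R·ln tan(π/4+φ/2), R = 6378137 m.
P1 (25.3263°, 54.6679°) → (6085602.791, 2915876.756) m.
P2 (25.4855°, 54.2379°) → (6037735.410, 2935496.202) m.
P3 (25.3366°, 54.6057°) → (6078678.718, 2917145.322) m.

P1: x 6085603 m, y 2915877 m; P2: x 6037735 m, y 2935496 m; P3: x 6078679 m, y 2917145 m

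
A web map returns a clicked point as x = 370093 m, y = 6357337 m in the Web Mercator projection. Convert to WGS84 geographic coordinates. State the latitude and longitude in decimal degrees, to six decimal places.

R = 6378137 m. λ = x/R = 3.32460198°.
φ = 2·arctan(exp(y/R)) − 90° = 2·arctan(2.70943) − 90° = 49.48369835°.

lat 49.483698°, lon 3.324602°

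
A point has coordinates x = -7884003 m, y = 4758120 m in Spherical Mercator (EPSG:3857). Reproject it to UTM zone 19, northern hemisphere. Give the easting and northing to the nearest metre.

E 342686 m, N 4346548 m

Web Mercator inverse (R = 6378137 m) → φ = 39.25399669°, λ = -70.82320395°.
UTM 19N forward: E = 342686.224 m, N = 4346547.536 m.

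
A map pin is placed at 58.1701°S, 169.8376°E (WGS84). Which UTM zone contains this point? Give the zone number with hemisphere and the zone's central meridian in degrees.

Zone 59S, central meridian 171°

UTM zone = ⌊(λ + 180)/6⌋ + 1; 169.8376° ∈ [168°, 174°) → zone 59.
Hemisphere: S (φ < 0).
Central meridian λ₀ = 6×59 − 183 = 171°.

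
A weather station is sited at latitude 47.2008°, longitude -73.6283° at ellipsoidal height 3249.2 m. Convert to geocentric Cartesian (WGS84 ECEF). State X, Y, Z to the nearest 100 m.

WGS84: a = 6378137 m, e² = 0.006694380; N(φ) = a/√(1−e²sin²φ) = 6389661.808 m.
X = (N+h)·cosφ·cosλ = 1224303.801 m; Y = (N+h)·cosφ·sinλ = -4167426.053 m; Z = (N(1−e²)+h)·sinφ = 4659344.804 m.

X 1224300 m, Y -4167400 m, Z 4659300 m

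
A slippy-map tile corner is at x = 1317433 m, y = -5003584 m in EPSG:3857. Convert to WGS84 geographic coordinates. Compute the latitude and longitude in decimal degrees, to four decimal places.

R = 6378137 m. λ = x/R = 11.83470200°.
φ = 2·arctan(exp(y/R)) − 90° = 2·arctan(0.45635) − 90° = -40.94059918°.

lat -40.9406°, lon 11.8347°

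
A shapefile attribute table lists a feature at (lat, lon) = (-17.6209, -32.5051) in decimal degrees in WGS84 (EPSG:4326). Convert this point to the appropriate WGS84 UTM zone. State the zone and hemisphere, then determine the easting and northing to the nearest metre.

Zone 25S: E 552503 m, N 8051687 m

Longitude -32.5051° lies in the 6° band [-36°, -30°), giving zone 25; latitude is south of the equator, so 25S.
Zone 25 central meridian λ₀ = 6×25 − 183 = -33°; Δλ = +0.4949°.
Transverse Mercator on WGS84 with k₀ = 0.9996 gives E = 552502.756 m, N = 8051687.153 m.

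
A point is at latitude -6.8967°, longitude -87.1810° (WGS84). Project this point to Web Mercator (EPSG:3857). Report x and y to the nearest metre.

Web Mercator is spherical with R = a = 6378137 m.
x = R·λ = 6378137 × -1.521595495 = -9704944.527 m.
y = R·ln tan(π/4 + φ/2) = 6378137 × -0.120661853 = -769597.829 m.

x -9704945 m, y -769598 m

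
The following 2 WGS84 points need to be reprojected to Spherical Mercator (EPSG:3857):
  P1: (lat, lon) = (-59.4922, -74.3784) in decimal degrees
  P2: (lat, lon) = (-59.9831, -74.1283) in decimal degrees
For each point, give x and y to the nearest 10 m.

P1: x -8279770 m, y -8287540 m; P2: x -8251920 m, y -8395980 m

Web Mercator: x = R·λ, y = R·ln tan(π/4+φ/2), R = 6378137 m.
P1 (-59.4922°, -74.3784°) → (-8279765.614, -8287539.333) m.
P2 (-59.9831°, -74.1283°) → (-8251924.609, -8395976.252) m.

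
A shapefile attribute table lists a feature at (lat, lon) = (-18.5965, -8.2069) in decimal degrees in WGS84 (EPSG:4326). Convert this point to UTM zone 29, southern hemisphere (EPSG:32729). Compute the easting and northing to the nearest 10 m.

E 583670 m, N 7943630 m

Zone 29 central meridian λ₀ = 6×29 − 183 = -9°; Δλ = +0.7931°.
Transverse Mercator on WGS84 with k₀ = 0.9996 gives E = 583674.972 m, N = 7943633.275 m.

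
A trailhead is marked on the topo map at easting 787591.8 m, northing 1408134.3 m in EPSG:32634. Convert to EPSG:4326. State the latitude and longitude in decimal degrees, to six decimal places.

Zone 34N: λ₀ = 21°, k₀ = 0.9996, false easting 500000 m.
Meridian distance M = (N − FN)/k₀ = 1408697.8 m.
Inverse transverse Mercator on WGS84 gives φ = 12.72450021°, λ = 23.64829966°.

lat 12.724500°, lon 23.648300°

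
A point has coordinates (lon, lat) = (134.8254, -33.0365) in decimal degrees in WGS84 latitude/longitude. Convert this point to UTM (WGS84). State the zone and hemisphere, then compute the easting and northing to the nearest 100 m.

Longitude 134.8254° lies in the 6° band [132°, 138°), giving zone 53; latitude is south of the equator, so 53S.
Zone 53 central meridian λ₀ = 6×53 − 183 = 135°; Δλ = -0.1746°.
Transverse Mercator on WGS84 with k₀ = 0.9996 gives E = 483696.304 m, N = 6344653.108 m.

Zone 53S: E 483700 m, N 6344700 m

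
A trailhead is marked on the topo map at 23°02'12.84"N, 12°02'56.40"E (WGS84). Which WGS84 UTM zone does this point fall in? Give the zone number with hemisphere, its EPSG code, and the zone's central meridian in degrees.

UTM zone = ⌊(λ + 180)/6⌋ + 1; 12.0490° ∈ [12°, 18°) → zone 33.
Hemisphere: N (φ ≥ 0).
Central meridian λ₀ = 6×33 − 183 = 15°.
EPSG code: 32633.

Zone 33N (EPSG:32633), central meridian 15°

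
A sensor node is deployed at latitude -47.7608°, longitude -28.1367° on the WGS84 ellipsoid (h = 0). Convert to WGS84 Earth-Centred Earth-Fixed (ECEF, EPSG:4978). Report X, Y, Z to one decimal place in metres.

WGS84: a = 6378137 m, e² = 0.006694380; N(φ) = a/√(1−e²sin²φ) = 6389870.822 m.
X = (N+h)·cosφ·cosλ = 3787831.079 m; Y = (N+h)·cosφ·sinλ = -2025632.477 m; Z = (N(1−e²)+h)·sinφ = -4699038.814 m.

X 3787831.1 m, Y -2025632.5 m, Z -4699038.8 m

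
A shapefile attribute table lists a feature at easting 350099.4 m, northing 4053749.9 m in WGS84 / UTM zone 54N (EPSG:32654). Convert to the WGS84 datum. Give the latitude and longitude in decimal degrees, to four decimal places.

Zone 54N: λ₀ = 141°, k₀ = 0.9996, false easting 500000 m.
Meridian distance M = (N − FN)/k₀ = 4055372.0 m.
Inverse transverse Mercator on WGS84 gives φ = 36.61749968°, λ = 139.32369978°.

lat 36.6175°, lon 139.3237°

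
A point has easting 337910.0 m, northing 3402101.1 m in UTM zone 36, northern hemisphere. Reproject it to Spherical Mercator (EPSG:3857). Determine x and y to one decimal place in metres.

Unproject from UTM 36N (λ₀ = 33°) → φ = 30.74080003°, λ = 31.30680047°.
Web Mercator (R = 6378137 m): x = 3485057.087 m, y = 3599132.647 m.

x 3485057.1 m, y 3599132.6 m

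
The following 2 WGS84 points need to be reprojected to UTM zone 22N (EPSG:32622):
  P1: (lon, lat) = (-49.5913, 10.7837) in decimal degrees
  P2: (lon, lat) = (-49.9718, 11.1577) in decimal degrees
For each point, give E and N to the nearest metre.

P1: E 654017 m, N 1192418 m; P2: E 612270 m, N 1233611 m

UTM zone 22N: λ₀ = -51°, k₀ = 0.9996.
P1 (10.7837°, -49.5913°) → (654017.438, 1192417.516) m.
P2 (11.1577°, -49.9718°) → (612270.001, 1233611.438) m.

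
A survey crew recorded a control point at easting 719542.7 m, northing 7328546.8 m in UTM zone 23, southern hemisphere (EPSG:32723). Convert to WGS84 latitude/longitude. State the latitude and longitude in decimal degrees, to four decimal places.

Zone 23S: λ₀ = -45°, k₀ = 0.9996, false easting 500000 m, false northing 10000000 m.
Meridian distance M = (N − FN)/k₀ = -2672522.2 m.
Inverse transverse Mercator on WGS84 gives φ = -24.14029983°, λ = -42.83950048°.

lat -24.1403°, lon -42.8395°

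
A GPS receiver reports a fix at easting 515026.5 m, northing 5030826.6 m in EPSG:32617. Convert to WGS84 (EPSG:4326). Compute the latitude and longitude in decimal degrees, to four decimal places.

lat 45.4308°, lon -80.8079°

Zone 17N: λ₀ = -81°, k₀ = 0.9996, false easting 500000 m.
Meridian distance M = (N − FN)/k₀ = 5032839.7 m.
Inverse transverse Mercator on WGS84 gives φ = 45.43080020°, λ = -80.80790040°.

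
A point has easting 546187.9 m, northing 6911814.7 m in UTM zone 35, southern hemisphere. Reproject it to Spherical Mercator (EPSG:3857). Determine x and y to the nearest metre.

x 3057880 m, y -3238614 m

Unproject from UTM 35S (λ₀ = 27°) → φ = -27.91780004°, λ = 27.46940041°.
Web Mercator (R = 6378137 m): x = 3057879.666 m, y = -3238614.203 m.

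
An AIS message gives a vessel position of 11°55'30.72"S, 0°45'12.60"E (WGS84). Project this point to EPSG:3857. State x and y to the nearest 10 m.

Web Mercator is spherical with R = a = 6378137 m.
x = R·λ = 6378137 × 0.013151056 = 83879.236 m.
y = R·ln tan(π/4 + φ/2) = 6378137 × -0.209653205 = -1337196.866 m.

x 83880 m, y -1337200 m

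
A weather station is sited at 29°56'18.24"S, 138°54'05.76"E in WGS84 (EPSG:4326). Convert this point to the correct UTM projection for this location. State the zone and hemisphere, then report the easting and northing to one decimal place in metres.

Longitude 138.9016° lies in the 6° band [138°, 144°), giving zone 54; latitude is south of the equator, so 54S.
Zone 54 central meridian λ₀ = 6×54 − 183 = 141°; Δλ = -2.0984°.
Transverse Mercator on WGS84 with k₀ = 0.9996 gives E = 297466.409 m, N = 6686188.928 m.

Zone 54S: E 297466.4 m, N 6686188.9 m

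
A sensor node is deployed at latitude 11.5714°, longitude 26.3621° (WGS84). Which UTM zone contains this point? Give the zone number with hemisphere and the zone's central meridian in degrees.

Zone 35N, central meridian 27°

UTM zone = ⌊(λ + 180)/6⌋ + 1; 26.3621° ∈ [24°, 30°) → zone 35.
Hemisphere: N (φ ≥ 0).
Central meridian λ₀ = 6×35 − 183 = 27°.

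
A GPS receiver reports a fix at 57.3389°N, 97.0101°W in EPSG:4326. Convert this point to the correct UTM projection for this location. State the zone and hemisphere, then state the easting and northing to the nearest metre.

Longitude -97.0101° lies in the 6° band [-102°, -96°), giving zone 14; latitude is north of the equator, so 14N.
Zone 14 central meridian λ₀ = 6×14 − 183 = -99°; Δλ = +1.9899°.
Transverse Mercator on WGS84 with k₀ = 0.9996 gives E = 619771.201 m, N = 6356862.967 m.

Zone 14N: E 619771 m, N 6356863 m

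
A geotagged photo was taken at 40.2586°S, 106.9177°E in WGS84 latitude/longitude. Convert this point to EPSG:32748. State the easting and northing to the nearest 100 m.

E 663100 m, N 5541800 m

Zone 48 central meridian λ₀ = 6×48 − 183 = 105°; Δλ = +1.9177°.
Transverse Mercator on WGS84 with k₀ = 0.9996 gives E = 663080.202 m, N = 5541776.019 m.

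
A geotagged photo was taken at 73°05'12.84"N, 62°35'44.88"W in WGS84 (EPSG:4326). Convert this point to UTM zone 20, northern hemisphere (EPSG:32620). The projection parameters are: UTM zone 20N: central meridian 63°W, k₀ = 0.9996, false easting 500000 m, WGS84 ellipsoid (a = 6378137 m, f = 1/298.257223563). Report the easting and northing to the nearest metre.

Zone 20 central meridian λ₀ = 6×20 − 183 = -63°; Δλ = +0.4042°.
Transverse Mercator on WGS84 with k₀ = 0.9996 gives E = 513125.036 m, N = 8110218.080 m.

E 513125 m, N 8110218 m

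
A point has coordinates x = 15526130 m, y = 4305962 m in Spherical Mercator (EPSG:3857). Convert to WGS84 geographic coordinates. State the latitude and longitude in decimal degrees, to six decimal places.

R = 6378137 m. λ = x/R = 139.47359882°.
φ = 2·arctan(exp(y/R)) − 90° = 2·arctan(1.96425) − 90° = 36.03880359°.

lat 36.038804°, lon 139.473599°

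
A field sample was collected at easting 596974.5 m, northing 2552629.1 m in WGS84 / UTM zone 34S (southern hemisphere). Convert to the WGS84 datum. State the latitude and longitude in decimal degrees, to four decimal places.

Zone 34S: λ₀ = 21°, k₀ = 0.9996, false easting 500000 m, false northing 10000000 m.
Meridian distance M = (N − FN)/k₀ = -7450351.0 m.
Inverse transverse Mercator on WGS84 gives φ = -67.12779987°, λ = 23.23620016°.

lat -67.1278°, lon 23.2362°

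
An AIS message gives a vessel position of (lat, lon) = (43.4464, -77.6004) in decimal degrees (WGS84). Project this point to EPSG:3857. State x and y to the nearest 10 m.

Web Mercator is spherical with R = a = 6378137 m.
x = R·λ = 6378137 × -1.354382481 = -8638437.013 m.
y = R·ln tan(π/4 + φ/2) = 6378137 × 0.843532712 = 5380167.203 m.

x -8638440 m, y 5380170 m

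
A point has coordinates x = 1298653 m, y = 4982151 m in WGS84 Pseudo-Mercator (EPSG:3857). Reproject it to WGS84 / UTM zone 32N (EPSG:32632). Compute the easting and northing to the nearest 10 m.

Web Mercator inverse (R = 6378137 m) → φ = 40.79499951°, λ = 11.66599839°.
UTM 32N forward: E = 724919.826 m, N = 4519420.683 m.

E 724920 m, N 4519420 m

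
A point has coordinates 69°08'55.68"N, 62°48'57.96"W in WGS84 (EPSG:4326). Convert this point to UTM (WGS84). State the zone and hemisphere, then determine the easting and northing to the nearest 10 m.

Longitude -62.8161° lies in the 6° band [-66°, -60°), giving zone 20; latitude is north of the equator, so 20N.
Zone 20 central meridian λ₀ = 6×20 − 183 = -63°; Δλ = +0.1839°.
Transverse Mercator on WGS84 with k₀ = 0.9996 gives E = 507305.187 m, N = 7670965.112 m.

Zone 20N: E 507310 m, N 7670970 m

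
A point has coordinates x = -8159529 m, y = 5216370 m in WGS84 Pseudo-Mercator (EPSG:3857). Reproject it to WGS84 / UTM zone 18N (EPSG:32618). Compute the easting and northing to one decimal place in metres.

E 640116.5 m, N 4692116.4 m

Web Mercator inverse (R = 6378137 m) → φ = 42.36870050°, λ = -73.29829612°.
UTM 18N forward: E = 640116.522 m, N = 4692116.374 m.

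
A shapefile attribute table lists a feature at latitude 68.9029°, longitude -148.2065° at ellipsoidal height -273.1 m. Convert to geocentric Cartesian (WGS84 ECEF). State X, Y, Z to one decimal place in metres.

X -1956954.1 m, Y -1213055.6 m, Z 5927827.9 m

WGS84: a = 6378137 m, e² = 0.006694380; N(φ) = a/√(1−e²sin²φ) = 6396801.410 m.
X = (N+h)·cosφ·cosλ = -1956954.126 m; Y = (N+h)·cosφ·sinλ = -1213055.630 m; Z = (N(1−e²)+h)·sinφ = 5927827.947 m.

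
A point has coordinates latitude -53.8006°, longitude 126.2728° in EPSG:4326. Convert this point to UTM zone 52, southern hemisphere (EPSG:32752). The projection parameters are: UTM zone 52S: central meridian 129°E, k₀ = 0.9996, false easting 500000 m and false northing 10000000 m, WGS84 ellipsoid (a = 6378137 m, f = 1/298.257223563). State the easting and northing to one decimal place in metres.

Zone 52 central meridian λ₀ = 6×52 − 183 = 129°; Δλ = -2.7272°.
Transverse Mercator on WGS84 with k₀ = 0.9996 gives E = 320400.544 m, N = 4035212.946 m.

E 320400.5 m, N 4035212.9 m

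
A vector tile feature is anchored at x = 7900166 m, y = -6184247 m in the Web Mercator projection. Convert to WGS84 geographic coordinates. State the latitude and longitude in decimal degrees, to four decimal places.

R = 6378137 m. λ = x/R = 70.96839865°.
φ = 2·arctan(exp(y/R)) − 90° = 2·arctan(0.37923) − 90° = -48.46310059°.

lat -48.4631°, lon 70.9684°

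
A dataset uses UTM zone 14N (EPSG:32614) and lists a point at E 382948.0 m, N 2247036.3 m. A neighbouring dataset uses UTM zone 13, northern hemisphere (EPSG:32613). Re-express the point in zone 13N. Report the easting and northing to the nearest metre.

UTM 14N → geographic: φ = 20.31769975°, λ = -100.12120005°.
UTM 13N (λ₀ = -105°) forward: E = 1009787.012 m, N = 2254187.696 m.

E 1009787 m, N 2254188 m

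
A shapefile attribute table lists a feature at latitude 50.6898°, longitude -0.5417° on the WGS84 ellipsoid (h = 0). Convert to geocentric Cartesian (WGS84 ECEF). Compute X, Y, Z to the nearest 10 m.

WGS84: a = 6378137 m, e² = 0.006694380; N(φ) = a/√(1−e²sin²φ) = 6390956.113 m.
X = (N+h)·cosφ·cosλ = 4048608.773 m; Y = (N+h)·cosφ·sinλ = -38278.504 m; Z = (N(1−e²)+h)·sinφ = 4911755.358 m.

X 4048610 m, Y -38280 m, Z 4911760 m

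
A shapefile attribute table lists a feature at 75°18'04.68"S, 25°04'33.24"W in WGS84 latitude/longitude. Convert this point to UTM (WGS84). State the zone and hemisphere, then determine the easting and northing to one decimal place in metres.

Zone 26S: E 554487.9 m, N 1641890.5 m

Longitude -25.0759° lies in the 6° band [-30°, -24°), giving zone 26; latitude is south of the equator, so 26S.
Zone 26 central meridian λ₀ = 6×26 − 183 = -27°; Δλ = +1.9241°.
Transverse Mercator on WGS84 with k₀ = 0.9996 gives E = 554487.943 m, N = 1641890.521 m.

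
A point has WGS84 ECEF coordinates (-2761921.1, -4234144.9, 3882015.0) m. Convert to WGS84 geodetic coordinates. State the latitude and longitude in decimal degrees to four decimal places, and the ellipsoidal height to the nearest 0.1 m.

λ = atan2(Y, X) = -123.11629985°; p = √(X²+Y²) = 5055313.2 m.
Bowring's method on WGS84 (a = 6378137 m, b = 6356752.314 m) gives φ = 37.70690016°, h = 3691.659 m.

lat 37.7069°, lon -123.1163°, h 3691.7 m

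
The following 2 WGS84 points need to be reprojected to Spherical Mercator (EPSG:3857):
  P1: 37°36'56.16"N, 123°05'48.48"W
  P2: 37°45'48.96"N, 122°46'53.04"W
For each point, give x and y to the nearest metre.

P1: x -13703073 m, y 4525264 m; P2: x -13667963 m, y 4546084 m

Web Mercator: x = R·λ, y = R·ln tan(π/4+φ/2), R = 6378137 m.
P1 (37.6156°, -123.0968°) → (-13703073.094, 4525264.404) m.
P2 (37.7636°, -122.7814°) → (-13667962.927, 4546084.037) m.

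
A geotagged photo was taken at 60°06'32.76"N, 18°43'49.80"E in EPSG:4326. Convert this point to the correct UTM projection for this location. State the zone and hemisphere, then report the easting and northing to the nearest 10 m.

Longitude 18.7305° lies in the 6° band [18°, 24°), giving zone 34; latitude is north of the equator, so 34N.
Zone 34 central meridian λ₀ = 6×34 − 183 = 21°; Δλ = -2.2695°.
Transverse Mercator on WGS84 with k₀ = 0.9996 gives E = 373846.177 m, N = 6665728.067 m.

Zone 34N: E 373850 m, N 6665730 m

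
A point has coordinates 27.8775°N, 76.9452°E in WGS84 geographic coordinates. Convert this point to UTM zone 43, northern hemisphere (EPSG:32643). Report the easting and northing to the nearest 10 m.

Zone 43 central meridian λ₀ = 6×43 − 183 = 75°; Δλ = +1.9452°.
Transverse Mercator on WGS84 with k₀ = 0.9996 gives E = 691493.672 m, N = 3085152.851 m.

E 691490 m, N 3085150 m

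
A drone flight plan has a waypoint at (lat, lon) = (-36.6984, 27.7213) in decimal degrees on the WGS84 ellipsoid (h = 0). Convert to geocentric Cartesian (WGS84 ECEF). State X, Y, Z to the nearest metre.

WGS84: a = 6378137 m, e² = 0.006694380; N(φ) = a/√(1−e²sin²φ) = 6385774.988 m.
X = (N+h)·cosφ·cosλ = 4532388.191 m; Y = (N+h)·cosφ·sinλ = 2381706.789 m; Z = (N(1−e²)+h)·sinφ = -3790609.935 m.

X 4532388 m, Y 2381707 m, Z -3790610 m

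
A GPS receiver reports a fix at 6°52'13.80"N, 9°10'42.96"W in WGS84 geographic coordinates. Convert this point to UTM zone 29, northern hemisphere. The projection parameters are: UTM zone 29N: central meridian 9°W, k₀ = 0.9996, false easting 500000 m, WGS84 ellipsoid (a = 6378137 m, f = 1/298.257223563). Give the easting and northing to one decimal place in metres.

E 480268.0 m, N 759436.8 m

Zone 29 central meridian λ₀ = 6×29 − 183 = -9°; Δλ = -0.1786°.
Transverse Mercator on WGS84 with k₀ = 0.9996 gives E = 480268.027 m, N = 759436.808 m.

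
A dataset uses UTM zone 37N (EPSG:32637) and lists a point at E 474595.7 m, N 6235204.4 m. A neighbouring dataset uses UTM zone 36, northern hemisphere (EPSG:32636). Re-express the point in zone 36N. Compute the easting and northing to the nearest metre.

E 846066 m, N 6249185 m

UTM 37N → geographic: φ = 56.26099997°, λ = 38.58990029°.
UTM 36N (λ₀ = 33°) forward: E = 846065.860 m, N = 6249185.098 m.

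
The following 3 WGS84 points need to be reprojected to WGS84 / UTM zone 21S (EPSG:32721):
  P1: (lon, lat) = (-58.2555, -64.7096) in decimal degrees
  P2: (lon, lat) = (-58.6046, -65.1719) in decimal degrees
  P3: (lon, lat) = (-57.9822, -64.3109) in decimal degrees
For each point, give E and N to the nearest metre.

P1: E 440156 m, N 2823316 m; P2: E 424825 m, N 2771432 m; P3: E 452494 m, N 2867974 m

UTM zone 21S: λ₀ = -57°, k₀ = 0.9996.
P1 (-64.7096°, -58.2555°) → (440155.883, 2823316.426) m.
P2 (-65.1719°, -58.6046°) → (424825.387, 2771431.840) m.
P3 (-64.3109°, -57.9822°) → (452494.425, 2867973.698) m.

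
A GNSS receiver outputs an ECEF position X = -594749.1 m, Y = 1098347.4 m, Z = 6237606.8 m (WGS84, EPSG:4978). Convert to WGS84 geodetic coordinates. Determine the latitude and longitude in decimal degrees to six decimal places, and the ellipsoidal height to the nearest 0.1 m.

λ = atan2(Y, X) = 118.43530231°; p = √(X²+Y²) = 1249037.0 m.
Bowring's method on WGS84 (a = 6378137 m, b = 6356752.314 m) gives φ = 78.75050004°, h = 3860.434 m.

lat 78.750500°, lon 118.435302°, h 3860.4 m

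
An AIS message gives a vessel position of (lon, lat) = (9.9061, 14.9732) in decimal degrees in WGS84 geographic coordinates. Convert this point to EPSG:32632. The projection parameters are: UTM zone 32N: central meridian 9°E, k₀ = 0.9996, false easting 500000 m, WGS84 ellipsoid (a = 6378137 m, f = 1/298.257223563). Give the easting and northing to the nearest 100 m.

Zone 32 central meridian λ₀ = 6×32 − 183 = 9°; Δλ = +0.9061°.
Transverse Mercator on WGS84 with k₀ = 0.9996 gives E = 597428.182 m, N = 1655560.853 m.

E 597400 m, N 1655600 m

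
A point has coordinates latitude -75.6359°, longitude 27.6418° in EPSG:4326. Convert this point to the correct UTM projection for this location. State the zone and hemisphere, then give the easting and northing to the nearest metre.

Longitude 27.6418° lies in the 6° band [24°, 30°), giving zone 35; latitude is south of the equator, so 35S.
Zone 35 central meridian λ₀ = 6×35 − 183 = 27°; Δλ = +0.6418°.
Transverse Mercator on WGS84 with k₀ = 0.9996 gives E = 517772.750 m, N = 1605345.055 m.

Zone 35S: E 517773 m, N 1605345 m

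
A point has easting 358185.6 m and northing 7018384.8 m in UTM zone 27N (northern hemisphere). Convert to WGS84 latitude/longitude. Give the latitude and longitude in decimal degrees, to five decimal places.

Zone 27N: λ₀ = -21°, k₀ = 0.9996, false easting 500000 m.
Meridian distance M = (N − FN)/k₀ = 7021193.3 m.
Inverse transverse Mercator on WGS84 gives φ = 63.26630028°, λ = -23.82619950°.

lat 63.26630°, lon -23.82620°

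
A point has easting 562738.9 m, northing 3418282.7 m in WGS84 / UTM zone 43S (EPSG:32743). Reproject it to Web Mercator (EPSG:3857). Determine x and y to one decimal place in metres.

Unproject from UTM 43S (λ₀ = 75°) → φ = -59.36949989°, λ = 76.10389958°.
Web Mercator (R = 6378137 m): x = 8471847.349 m, y = -8260682.225 m.

x 8471847.3 m, y -8260682.2 m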